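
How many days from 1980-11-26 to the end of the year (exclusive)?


Day of year: 331 of 366
Remaining = 366 - 331

35 days


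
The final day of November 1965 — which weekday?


November 1965 has 30 days
Anchor: Jan 1, 1965. With p = 1965 - 1 = 1964: (p + p//4 - p//100 + p//400) mod 7 = (1964 + 491 - 19 + 4) mod 7 = 2440 mod 7 = 4 -> Friday (Mon=0 ... Sun=6)
Days before November (Jan-Oct): 304; November 1 index = (4 + 304) mod 7 = 0 -> Monday
Last day offset: 30 - 1 = 29 days
Weekday index = (0 + 29) mod 7 = 1

Tuesday, November 30


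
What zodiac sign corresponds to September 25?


Date: September 25
Conventional tropical zodiac dates: Libra from September 23 onward; Scorpio starts October 23
September 25 falls within the Libra range

Libra


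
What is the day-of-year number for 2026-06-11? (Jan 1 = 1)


Date: June 11, 2026
Days in months 1 through 5: 151
Plus 11 days in June

Day of year: 162


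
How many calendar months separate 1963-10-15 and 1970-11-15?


From October 1963 to November 1970
7 years * 12 = 84 months, plus 1 month = 85

85 months


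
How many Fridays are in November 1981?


November 1981 has 30 days
Anchor: Jan 1, 1981. With p = 1981 - 1 = 1980: (p + p//4 - p//100 + p//400) mod 7 = (1980 + 495 - 19 + 4) mod 7 = 2460 mod 7 = 3 -> Thursday (Mon=0 ... Sun=6)
Days before November (Jan-Oct): 304; November 1 index = (3 + 304) mod 7 = 6 -> Sunday
First Friday is November 6
Fridays: 6, 13, 20, 27

4 Fridays


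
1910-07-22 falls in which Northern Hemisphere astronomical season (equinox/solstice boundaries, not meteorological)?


Date: July 22
Astronomical Summer (approx.; exact equinox/solstice day varies by year): June 21 to September 21
July 22 falls within the Summer window

Summer


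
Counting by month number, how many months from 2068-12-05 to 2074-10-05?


From December 2068 to October 2074
6 years * 12 = 72 months, minus 2 months = 70

70 months


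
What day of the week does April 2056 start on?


Target: April 1, 2056
Anchor: Jan 1, 2056. With p = 2056 - 1 = 2055: (p + p//4 - p//100 + p//400) mod 7 = (2055 + 513 - 20 + 5) mod 7 = 2553 mod 7 = 5 -> Saturday (Mon=0 ... Sun=6)
Days before April (Jan-Mar): 91 days
Weekday index = (5 + 91) mod 7 = 5

Saturday


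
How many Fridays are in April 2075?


April 2075 has 30 days
Anchor: Jan 1, 2075. With p = 2075 - 1 = 2074: (p + p//4 - p//100 + p//400) mod 7 = (2074 + 518 - 20 + 5) mod 7 = 2577 mod 7 = 1 -> Tuesday (Mon=0 ... Sun=6)
Days before April (Jan-Mar): 90; April 1 index = (1 + 90) mod 7 = 0 -> Monday
First Friday is April 5
Fridays: 5, 12, 19, 26

4 Fridays


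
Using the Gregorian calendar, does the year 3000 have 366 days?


Gregorian leap year rule: divisible by 4, but not by 100, unless also by 400.
3000 is divisible by 100 but not 400 -> not a leap year

No


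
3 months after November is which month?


November is month 11
11 + 3 = 14; wrap: 14 - 12 = 2

February


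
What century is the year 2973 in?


Century = (year - 1) // 100 + 1
= (2973 - 1) // 100 + 1
= 2972 // 100 + 1
= 29 + 1

30th century


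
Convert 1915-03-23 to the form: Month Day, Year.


ISO 1915-03-23 parses as year=1915, month=03, day=23
Month 3 -> March

March 23, 1915


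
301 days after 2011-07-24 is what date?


Start: 2011-07-24, add 301 days
July 2011 has 31 days: 31 - 24 = 7 days to July 31 -> 294 left
August 2011 has 31 days -> 263 left
September 2011 has 30 days -> 233 left
October 2011 has 31 days -> 202 left
November 2011 has 30 days -> 172 left
December 2011 has 31 days -> 141 left
January 2012 has 31 days -> 110 left
February 2012 has 29 days -> 81 left
March 2012 has 31 days -> 50 left
April 2012 has 30 days -> 20 left
May 2012: 20 <= 31 -> lands on May 20

Result: 2012-05-20


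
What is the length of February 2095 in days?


February 2095 (leap year: no)

28 days


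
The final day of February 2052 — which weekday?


February 2052 has 29 days
Anchor: Jan 1, 2052. With p = 2052 - 1 = 2051: (p + p//4 - p//100 + p//400) mod 7 = (2051 + 512 - 20 + 5) mod 7 = 2548 mod 7 = 0 -> Monday (Mon=0 ... Sun=6)
Days before February (Jan): 31; February 1 index = (0 + 31) mod 7 = 3 -> Thursday
Last day offset: 29 - 1 = 28 days
Weekday index = (3 + 28) mod 7 = 3

Thursday, February 29


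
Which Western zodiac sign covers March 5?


Date: March 5
Conventional tropical zodiac dates: Pisces from February 19 onward; Aries starts March 21
March 5 falls within the Pisces range

Pisces


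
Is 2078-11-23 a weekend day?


Anchor: Jan 1, 2078. With p = 2078 - 1 = 2077: (p + p//4 - p//100 + p//400) mod 7 = (2077 + 519 - 20 + 5) mod 7 = 2581 mod 7 = 5 -> Saturday (Mon=0 ... Sun=6)
Day of year: 327; offset = 326
Weekday index = (5 + 326) mod 7 = 2 -> Wednesday
Weekend days: Saturday, Sunday

No


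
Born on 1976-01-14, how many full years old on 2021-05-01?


Birth: 1976-01-14
Reference: 2021-05-01
Year difference: 2021 - 1976 = 45

45 years old


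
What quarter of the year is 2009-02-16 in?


Month: February (month 2)
Q1: Jan-Mar, Q2: Apr-Jun, Q3: Jul-Sep, Q4: Oct-Dec

Q1


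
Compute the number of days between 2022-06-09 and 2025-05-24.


From 2022-06-09 to 2025-05-24
2022-06-09: days before June = 31 + 28 + 31 + 30 + 31 = 151 (2022 is not a leap year); day of year = 151 + 9 = 160
2025-05-24: days before May = 31 + 28 + 31 + 30 = 120 (2025 is not a leap year); day of year = 120 + 24 = 144
Rest of 2022: 365 - 160 = 205
Full years 2023 (365), 2024 (366): 731
Total = 205 + 731 + 144 = 1080

1080 days


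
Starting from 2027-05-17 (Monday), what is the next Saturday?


Current: Monday
Target: Saturday
Days ahead: 5

Next Saturday: 2027-05-22


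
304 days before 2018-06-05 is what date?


Start: 2018-06-05, subtract 304 days
Back 5 days from June 5 reaches May 31, 2018 -> 299 left
May 2018 has 31 days -> back to April 30, 2018 -> 268 left
April 2018 has 30 days -> back to March 31, 2018 -> 238 left
March 2018 has 31 days -> back to February 28, 2018 -> 207 left
February 2018 has 28 days -> back to January 31, 2018 -> 179 left
January 2018 has 31 days -> back to December 31, 2017 -> 148 left
December 2017 has 31 days -> back to November 30, 2017 -> 117 left
November 2017 has 30 days -> back to October 31, 2017 -> 87 left
October 2017 has 31 days -> back to September 30, 2017 -> 56 left
September 2017 has 30 days -> back to August 31, 2017 -> 26 left
August 2017: 31 - 26 = 5 -> lands on August 5

Result: 2017-08-05


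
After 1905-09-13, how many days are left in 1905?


Day of year: 256 of 365
Remaining = 365 - 256

109 days


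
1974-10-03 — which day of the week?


Date: October 3, 1974
Anchor: Jan 1, 1974. With p = 1974 - 1 = 1973: (p + p//4 - p//100 + p//400) mod 7 = (1973 + 493 - 19 + 4) mod 7 = 2451 mod 7 = 1 -> Tuesday (Mon=0 ... Sun=6)
Days before October (Jan-Sep): 273; offset = 273 + 3 - 1 = 275
Weekday index = (1 + 275) mod 7 = 3

Day of the week: Thursday


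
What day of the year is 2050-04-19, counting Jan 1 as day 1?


Date: April 19, 2050
Days in months 1 through 3: 90
Plus 19 days in April

Day of year: 109


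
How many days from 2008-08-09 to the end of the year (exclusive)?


Day of year: 222 of 366
Remaining = 366 - 222

144 days


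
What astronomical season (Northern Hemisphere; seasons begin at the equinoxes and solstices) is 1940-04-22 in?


Date: April 22
Astronomical Spring (approx.; exact equinox/solstice day varies by year): March 20 to June 20
April 22 falls within the Spring window

Spring


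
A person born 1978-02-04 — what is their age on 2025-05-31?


Birth: 1978-02-04
Reference: 2025-05-31
Year difference: 2025 - 1978 = 47

47 years old


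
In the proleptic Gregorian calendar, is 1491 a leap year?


Gregorian leap year rule: divisible by 4, but not by 100, unless also by 400.
1491 is not divisible by 4 -> not a leap year

No


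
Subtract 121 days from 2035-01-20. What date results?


Start: 2035-01-20, subtract 121 days
Back 20 days from January 20 reaches December 31, 2034 -> 101 left
December 2034 has 31 days -> back to November 30, 2034 -> 70 left
November 2034 has 30 days -> back to October 31, 2034 -> 40 left
October 2034 has 31 days -> back to September 30, 2034 -> 9 left
September 2034: 30 - 9 = 21 -> lands on September 21

Result: 2034-09-21


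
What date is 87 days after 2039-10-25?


Start: 2039-10-25, add 87 days
October 2039 has 31 days: 31 - 25 = 6 days to October 31 -> 81 left
November 2039 has 30 days -> 51 left
December 2039 has 31 days -> 20 left
January 2040: 20 <= 31 -> lands on January 20

Result: 2040-01-20


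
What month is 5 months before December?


December is month 12
12 - 5 = 7

July


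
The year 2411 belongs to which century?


Century = (year - 1) // 100 + 1
= (2411 - 1) // 100 + 1
= 2410 // 100 + 1
= 24 + 1

25th century


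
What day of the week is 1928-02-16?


Date: February 16, 1928
Anchor: Jan 1, 1928. With p = 1928 - 1 = 1927: (p + p//4 - p//100 + p//400) mod 7 = (1927 + 481 - 19 + 4) mod 7 = 2393 mod 7 = 6 -> Sunday (Mon=0 ... Sun=6)
Days before February (Jan): 31; offset = 31 + 16 - 1 = 46
Weekday index = (6 + 46) mod 7 = 3

Day of the week: Thursday


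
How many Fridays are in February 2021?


February 2021 has 28 days
Anchor: Jan 1, 2021. With p = 2021 - 1 = 2020: (p + p//4 - p//100 + p//400) mod 7 = (2020 + 505 - 20 + 5) mod 7 = 2510 mod 7 = 4 -> Friday (Mon=0 ... Sun=6)
Days before February (Jan): 31; February 1 index = (4 + 31) mod 7 = 0 -> Monday
First Friday is February 5
Fridays: 5, 12, 19, 26

4 Fridays


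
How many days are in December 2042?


December 2042

31 days


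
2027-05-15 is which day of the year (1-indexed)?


Date: May 15, 2027
Days in months 1 through 4: 120
Plus 15 days in May

Day of year: 135


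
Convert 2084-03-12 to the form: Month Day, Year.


ISO 2084-03-12 parses as year=2084, month=03, day=12
Month 3 -> March

March 12, 2084


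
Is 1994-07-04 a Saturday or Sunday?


Anchor: Jan 1, 1994. With p = 1994 - 1 = 1993: (p + p//4 - p//100 + p//400) mod 7 = (1993 + 498 - 19 + 4) mod 7 = 2476 mod 7 = 5 -> Saturday (Mon=0 ... Sun=6)
Day of year: 185; offset = 184
Weekday index = (5 + 184) mod 7 = 0 -> Monday
Weekend days: Saturday, Sunday

No


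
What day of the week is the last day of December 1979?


December 1979 has 31 days
Anchor: Jan 1, 1979. With p = 1979 - 1 = 1978: (p + p//4 - p//100 + p//400) mod 7 = (1978 + 494 - 19 + 4) mod 7 = 2457 mod 7 = 0 -> Monday (Mon=0 ... Sun=6)
Days before December (Jan-Nov): 334; December 1 index = (0 + 334) mod 7 = 5 -> Saturday
Last day offset: 31 - 1 = 30 days
Weekday index = (5 + 30) mod 7 = 0

Monday, December 31


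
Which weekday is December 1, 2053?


Target: December 1, 2053
Anchor: Jan 1, 2053. With p = 2053 - 1 = 2052: (p + p//4 - p//100 + p//400) mod 7 = (2052 + 513 - 20 + 5) mod 7 = 2550 mod 7 = 2 -> Wednesday (Mon=0 ... Sun=6)
Days before December (Jan-Nov): 334 days
Weekday index = (2 + 334) mod 7 = 0

Monday


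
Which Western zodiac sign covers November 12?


Date: November 12
Conventional tropical zodiac dates: Scorpio from October 23 onward; Sagittarius starts November 22
November 12 falls within the Scorpio range

Scorpio


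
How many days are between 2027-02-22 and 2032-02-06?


From 2027-02-22 to 2032-02-06
2027-02-22: days before February = 31; day of year = 31 + 22 = 53
2032-02-06: days before February = 31; day of year = 31 + 6 = 37
Rest of 2027: 365 - 53 = 312
Full years 2028 (366), 2029 (365), 2030 (365), 2031 (365): 1461
Total = 312 + 1461 + 37 = 1810

1810 days


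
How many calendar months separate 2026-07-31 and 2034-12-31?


From July 2026 to December 2034
8 years * 12 = 96 months, plus 5 months = 101

101 months


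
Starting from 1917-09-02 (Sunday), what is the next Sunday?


Current: Sunday
Target: Sunday
Days ahead: 7

Next Sunday: 1917-09-09


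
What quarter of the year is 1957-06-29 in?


Month: June (month 6)
Q1: Jan-Mar, Q2: Apr-Jun, Q3: Jul-Sep, Q4: Oct-Dec

Q2


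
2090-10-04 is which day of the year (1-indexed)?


Date: October 4, 2090
Days in months 1 through 9: 273
Plus 4 days in October

Day of year: 277


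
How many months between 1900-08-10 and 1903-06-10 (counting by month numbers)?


From August 1900 to June 1903
3 years * 12 = 36 months, minus 2 months = 34

34 months


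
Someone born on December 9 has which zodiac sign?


Date: December 9
Conventional tropical zodiac dates: Sagittarius from November 22 onward; Capricorn starts December 22
December 9 falls within the Sagittarius range

Sagittarius


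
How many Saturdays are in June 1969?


June 1969 has 30 days
Anchor: Jan 1, 1969. With p = 1969 - 1 = 1968: (p + p//4 - p//100 + p//400) mod 7 = (1968 + 492 - 19 + 4) mod 7 = 2445 mod 7 = 2 -> Wednesday (Mon=0 ... Sun=6)
Days before June (Jan-May): 151; June 1 index = (2 + 151) mod 7 = 6 -> Sunday
First Saturday is June 7
Saturdays: 7, 14, 21, 28

4 Saturdays


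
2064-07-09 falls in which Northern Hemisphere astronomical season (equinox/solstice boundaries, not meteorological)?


Date: July 9
Astronomical Summer (approx.; exact equinox/solstice day varies by year): June 21 to September 21
July 9 falls within the Summer window

Summer


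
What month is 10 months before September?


September is month 9
9 - 10 = -1; wrap: -1 + 12 = 11

November


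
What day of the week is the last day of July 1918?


July 1918 has 31 days
Anchor: Jan 1, 1918. With p = 1918 - 1 = 1917: (p + p//4 - p//100 + p//400) mod 7 = (1917 + 479 - 19 + 4) mod 7 = 2381 mod 7 = 1 -> Tuesday (Mon=0 ... Sun=6)
Days before July (Jan-Jun): 181; July 1 index = (1 + 181) mod 7 = 0 -> Monday
Last day offset: 31 - 1 = 30 days
Weekday index = (0 + 30) mod 7 = 2

Wednesday, July 31


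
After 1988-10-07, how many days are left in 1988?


Day of year: 281 of 366
Remaining = 366 - 281

85 days


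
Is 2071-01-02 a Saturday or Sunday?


Anchor: Jan 1, 2071. With p = 2071 - 1 = 2070: (p + p//4 - p//100 + p//400) mod 7 = (2070 + 517 - 20 + 5) mod 7 = 2572 mod 7 = 3 -> Thursday (Mon=0 ... Sun=6)
Day of year: 2; offset = 1
Weekday index = (3 + 1) mod 7 = 4 -> Friday
Weekend days: Saturday, Sunday

No


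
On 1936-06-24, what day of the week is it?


Date: June 24, 1936
Anchor: Jan 1, 1936. With p = 1936 - 1 = 1935: (p + p//4 - p//100 + p//400) mod 7 = (1935 + 483 - 19 + 4) mod 7 = 2403 mod 7 = 2 -> Wednesday (Mon=0 ... Sun=6)
Days before June (Jan-May): 152; offset = 152 + 24 - 1 = 175
Weekday index = (2 + 175) mod 7 = 2

Day of the week: Wednesday


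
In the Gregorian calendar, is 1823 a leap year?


Gregorian leap year rule: divisible by 4, but not by 100, unless also by 400.
1823 is not divisible by 4 -> not a leap year

No


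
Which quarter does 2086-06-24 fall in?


Month: June (month 6)
Q1: Jan-Mar, Q2: Apr-Jun, Q3: Jul-Sep, Q4: Oct-Dec

Q2


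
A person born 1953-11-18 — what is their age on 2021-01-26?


Birth: 1953-11-18
Reference: 2021-01-26
Year difference: 2021 - 1953 = 68
Birthday not yet reached in 2021, subtract 1

67 years old


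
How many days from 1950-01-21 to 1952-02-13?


From 1950-01-21 to 1952-02-13
1950-01-21: day of year = 21
1952-02-13: days before February = 31; day of year = 31 + 13 = 44
Rest of 1950: 365 - 21 = 344
Full years 1951 (365): 365
Total = 344 + 365 + 44 = 753

753 days


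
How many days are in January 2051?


January 2051

31 days


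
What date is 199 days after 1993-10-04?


Start: 1993-10-04, add 199 days
October 1993 has 31 days: 31 - 4 = 27 days to October 31 -> 172 left
November 1993 has 30 days -> 142 left
December 1993 has 31 days -> 111 left
January 1994 has 31 days -> 80 left
February 1994 has 28 days -> 52 left
March 1994 has 31 days -> 21 left
April 1994: 21 <= 30 -> lands on April 21

Result: 1994-04-21


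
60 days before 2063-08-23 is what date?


Start: 2063-08-23, subtract 60 days
Back 23 days from August 23 reaches July 31, 2063 -> 37 left
July 2063 has 31 days -> back to June 30, 2063 -> 6 left
June 2063: 30 - 6 = 24 -> lands on June 24

Result: 2063-06-24


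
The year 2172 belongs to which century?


Century = (year - 1) // 100 + 1
= (2172 - 1) // 100 + 1
= 2171 // 100 + 1
= 21 + 1

22nd century


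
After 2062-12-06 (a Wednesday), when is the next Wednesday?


Current: Wednesday
Target: Wednesday
Days ahead: 7

Next Wednesday: 2062-12-13


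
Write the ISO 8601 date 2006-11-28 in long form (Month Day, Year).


ISO 2006-11-28 parses as year=2006, month=11, day=28
Month 11 -> November

November 28, 2006


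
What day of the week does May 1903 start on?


Target: May 1, 1903
Anchor: Jan 1, 1903. With p = 1903 - 1 = 1902: (p + p//4 - p//100 + p//400) mod 7 = (1902 + 475 - 19 + 4) mod 7 = 2362 mod 7 = 3 -> Thursday (Mon=0 ... Sun=6)
Days before May (Jan-Apr): 120 days
Weekday index = (3 + 120) mod 7 = 4

Friday


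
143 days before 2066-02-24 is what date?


Start: 2066-02-24, subtract 143 days
Back 24 days from February 24 reaches January 31, 2066 -> 119 left
January 2066 has 31 days -> back to December 31, 2065 -> 88 left
December 2065 has 31 days -> back to November 30, 2065 -> 57 left
November 2065 has 30 days -> back to October 31, 2065 -> 27 left
October 2065: 31 - 27 = 4 -> lands on October 4

Result: 2065-10-04


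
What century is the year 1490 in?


Century = (year - 1) // 100 + 1
= (1490 - 1) // 100 + 1
= 1489 // 100 + 1
= 14 + 1

15th century


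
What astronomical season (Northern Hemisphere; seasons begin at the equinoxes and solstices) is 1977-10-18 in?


Date: October 18
Astronomical Autumn (approx.; exact equinox/solstice day varies by year): September 22 to December 20
October 18 falls within the Autumn window

Autumn


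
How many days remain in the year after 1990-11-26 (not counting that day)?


Day of year: 330 of 365
Remaining = 365 - 330

35 days


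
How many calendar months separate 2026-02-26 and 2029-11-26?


From February 2026 to November 2029
3 years * 12 = 36 months, plus 9 months = 45

45 months


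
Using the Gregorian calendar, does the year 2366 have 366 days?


Gregorian leap year rule: divisible by 4, but not by 100, unless also by 400.
2366 is not divisible by 4 -> not a leap year

No


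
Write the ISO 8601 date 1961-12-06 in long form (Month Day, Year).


ISO 1961-12-06 parses as year=1961, month=12, day=06
Month 12 -> December

December 6, 1961


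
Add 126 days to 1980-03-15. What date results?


Start: 1980-03-15, add 126 days
March 1980 has 31 days: 31 - 15 = 16 days to March 31 -> 110 left
April 1980 has 30 days -> 80 left
May 1980 has 31 days -> 49 left
June 1980 has 30 days -> 19 left
July 1980: 19 <= 31 -> lands on July 19

Result: 1980-07-19


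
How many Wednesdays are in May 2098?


May 2098 has 31 days
Anchor: Jan 1, 2098. With p = 2098 - 1 = 2097: (p + p//4 - p//100 + p//400) mod 7 = (2097 + 524 - 20 + 5) mod 7 = 2606 mod 7 = 2 -> Wednesday (Mon=0 ... Sun=6)
Days before May (Jan-Apr): 120; May 1 index = (2 + 120) mod 7 = 3 -> Thursday
First Wednesday is May 7
Wednesdays: 7, 14, 21, 28

4 Wednesdays


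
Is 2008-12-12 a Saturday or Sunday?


Anchor: Jan 1, 2008. With p = 2008 - 1 = 2007: (p + p//4 - p//100 + p//400) mod 7 = (2007 + 501 - 20 + 5) mod 7 = 2493 mod 7 = 1 -> Tuesday (Mon=0 ... Sun=6)
Day of year: 347; offset = 346
Weekday index = (1 + 346) mod 7 = 4 -> Friday
Weekend days: Saturday, Sunday

No


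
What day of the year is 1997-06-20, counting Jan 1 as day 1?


Date: June 20, 1997
Days in months 1 through 5: 151
Plus 20 days in June

Day of year: 171


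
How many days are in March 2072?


March 2072

31 days


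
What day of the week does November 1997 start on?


Target: November 1, 1997
Anchor: Jan 1, 1997. With p = 1997 - 1 = 1996: (p + p//4 - p//100 + p//400) mod 7 = (1996 + 499 - 19 + 4) mod 7 = 2480 mod 7 = 2 -> Wednesday (Mon=0 ... Sun=6)
Days before November (Jan-Oct): 304 days
Weekday index = (2 + 304) mod 7 = 5

Saturday


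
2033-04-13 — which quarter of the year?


Month: April (month 4)
Q1: Jan-Mar, Q2: Apr-Jun, Q3: Jul-Sep, Q4: Oct-Dec

Q2


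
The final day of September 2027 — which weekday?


September 2027 has 30 days
Anchor: Jan 1, 2027. With p = 2027 - 1 = 2026: (p + p//4 - p//100 + p//400) mod 7 = (2026 + 506 - 20 + 5) mod 7 = 2517 mod 7 = 4 -> Friday (Mon=0 ... Sun=6)
Days before September (Jan-Aug): 243; September 1 index = (4 + 243) mod 7 = 2 -> Wednesday
Last day offset: 30 - 1 = 29 days
Weekday index = (2 + 29) mod 7 = 3

Thursday, September 30


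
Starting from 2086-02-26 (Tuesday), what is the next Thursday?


Current: Tuesday
Target: Thursday
Days ahead: 2

Next Thursday: 2086-02-28


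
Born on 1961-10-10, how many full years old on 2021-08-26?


Birth: 1961-10-10
Reference: 2021-08-26
Year difference: 2021 - 1961 = 60
Birthday not yet reached in 2021, subtract 1

59 years old


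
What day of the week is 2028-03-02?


Date: March 2, 2028
Anchor: Jan 1, 2028. With p = 2028 - 1 = 2027: (p + p//4 - p//100 + p//400) mod 7 = (2027 + 506 - 20 + 5) mod 7 = 2518 mod 7 = 5 -> Saturday (Mon=0 ... Sun=6)
Days before March (Jan-Feb): 60; offset = 60 + 2 - 1 = 61
Weekday index = (5 + 61) mod 7 = 3

Day of the week: Thursday


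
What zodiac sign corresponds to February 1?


Date: February 1
Conventional tropical zodiac dates: Aquarius from January 20 onward; Pisces starts February 19
February 1 falls within the Aquarius range

Aquarius


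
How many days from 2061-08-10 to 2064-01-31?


From 2061-08-10 to 2064-01-31
2061-08-10: days before August = 31 + 28 + 31 + 30 + 31 + 30 + 31 = 212 (2061 is not a leap year); day of year = 212 + 10 = 222
2064-01-31: day of year = 31
Rest of 2061: 365 - 222 = 143
Full years 2062 (365), 2063 (365): 730
Total = 143 + 730 + 31 = 904

904 days


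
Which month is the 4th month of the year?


Month 4 of 12

April


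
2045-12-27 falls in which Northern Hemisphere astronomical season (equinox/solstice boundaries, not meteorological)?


Date: December 27
Astronomical Winter (approx.; exact equinox/solstice day varies by year): December 21 to March 19
December 27 falls within the Winter window

Winter


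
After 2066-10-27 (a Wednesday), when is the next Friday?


Current: Wednesday
Target: Friday
Days ahead: 2

Next Friday: 2066-10-29


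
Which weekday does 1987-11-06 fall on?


Date: November 6, 1987
Anchor: Jan 1, 1987. With p = 1987 - 1 = 1986: (p + p//4 - p//100 + p//400) mod 7 = (1986 + 496 - 19 + 4) mod 7 = 2467 mod 7 = 3 -> Thursday (Mon=0 ... Sun=6)
Days before November (Jan-Oct): 304; offset = 304 + 6 - 1 = 309
Weekday index = (3 + 309) mod 7 = 4

Day of the week: Friday


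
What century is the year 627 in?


Century = (year - 1) // 100 + 1
= (627 - 1) // 100 + 1
= 626 // 100 + 1
= 6 + 1

7th century


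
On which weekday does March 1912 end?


March 1912 has 31 days
Anchor: Jan 1, 1912. With p = 1912 - 1 = 1911: (p + p//4 - p//100 + p//400) mod 7 = (1911 + 477 - 19 + 4) mod 7 = 2373 mod 7 = 0 -> Monday (Mon=0 ... Sun=6)
Days before March (Jan-Feb): 60; March 1 index = (0 + 60) mod 7 = 4 -> Friday
Last day offset: 31 - 1 = 30 days
Weekday index = (4 + 30) mod 7 = 6

Sunday, March 31


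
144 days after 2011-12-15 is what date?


Start: 2011-12-15, add 144 days
December 2011 has 31 days: 31 - 15 = 16 days to December 31 -> 128 left
January 2012 has 31 days -> 97 left
February 2012 has 29 days -> 68 left
March 2012 has 31 days -> 37 left
April 2012 has 30 days -> 7 left
May 2012: 7 <= 31 -> lands on May 7

Result: 2012-05-07


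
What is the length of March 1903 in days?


March 1903

31 days


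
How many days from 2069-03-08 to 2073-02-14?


From 2069-03-08 to 2073-02-14
2069-03-08: days before March = 31 + 28 = 59 (2069 is not a leap year); day of year = 59 + 8 = 67
2073-02-14: days before February = 31; day of year = 31 + 14 = 45
Rest of 2069: 365 - 67 = 298
Full years 2070 (365), 2071 (365), 2072 (366): 1096
Total = 298 + 1096 + 45 = 1439

1439 days


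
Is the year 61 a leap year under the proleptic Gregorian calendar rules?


Gregorian leap year rule: divisible by 4, but not by 100, unless also by 400.
61 is not divisible by 4 -> not a leap year

No


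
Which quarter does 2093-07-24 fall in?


Month: July (month 7)
Q1: Jan-Mar, Q2: Apr-Jun, Q3: Jul-Sep, Q4: Oct-Dec

Q3


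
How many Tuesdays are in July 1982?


July 1982 has 31 days
Anchor: Jan 1, 1982. With p = 1982 - 1 = 1981: (p + p//4 - p//100 + p//400) mod 7 = (1981 + 495 - 19 + 4) mod 7 = 2461 mod 7 = 4 -> Friday (Mon=0 ... Sun=6)
Days before July (Jan-Jun): 181; July 1 index = (4 + 181) mod 7 = 3 -> Thursday
First Tuesday is July 6
Tuesdays: 6, 13, 20, 27

4 Tuesdays


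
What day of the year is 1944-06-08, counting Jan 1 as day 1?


Date: June 8, 1944
Days in months 1 through 5: 152
Plus 8 days in June

Day of year: 160


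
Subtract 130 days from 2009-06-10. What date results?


Start: 2009-06-10, subtract 130 days
Back 10 days from June 10 reaches May 31, 2009 -> 120 left
May 2009 has 31 days -> back to April 30, 2009 -> 89 left
April 2009 has 30 days -> back to March 31, 2009 -> 59 left
March 2009 has 31 days -> back to February 28, 2009 -> 28 left
February 2009 has 28 days -> back to January 31, 2009 -> 0 left
January 2009: 31 - 0 = 31 -> lands on January 31

Result: 2009-01-31


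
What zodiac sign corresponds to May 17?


Date: May 17
Conventional tropical zodiac dates: Taurus from April 20 onward; Gemini starts May 21
May 17 falls within the Taurus range

Taurus


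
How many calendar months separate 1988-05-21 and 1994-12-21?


From May 1988 to December 1994
6 years * 12 = 72 months, plus 7 months = 79

79 months


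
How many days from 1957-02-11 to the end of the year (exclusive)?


Day of year: 42 of 365
Remaining = 365 - 42

323 days


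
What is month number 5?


Month 5 of 12

May


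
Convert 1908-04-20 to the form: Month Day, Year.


ISO 1908-04-20 parses as year=1908, month=04, day=20
Month 4 -> April

April 20, 1908


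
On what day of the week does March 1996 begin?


Target: March 1, 1996
Anchor: Jan 1, 1996. With p = 1996 - 1 = 1995: (p + p//4 - p//100 + p//400) mod 7 = (1995 + 498 - 19 + 4) mod 7 = 2478 mod 7 = 0 -> Monday (Mon=0 ... Sun=6)
Days before March (Jan-Feb): 60 days
Weekday index = (0 + 60) mod 7 = 4

Friday


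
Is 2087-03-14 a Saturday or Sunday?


Anchor: Jan 1, 2087. With p = 2087 - 1 = 2086: (p + p//4 - p//100 + p//400) mod 7 = (2086 + 521 - 20 + 5) mod 7 = 2592 mod 7 = 2 -> Wednesday (Mon=0 ... Sun=6)
Day of year: 73; offset = 72
Weekday index = (2 + 72) mod 7 = 4 -> Friday
Weekend days: Saturday, Sunday

No


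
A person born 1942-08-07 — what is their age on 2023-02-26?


Birth: 1942-08-07
Reference: 2023-02-26
Year difference: 2023 - 1942 = 81
Birthday not yet reached in 2023, subtract 1

80 years old


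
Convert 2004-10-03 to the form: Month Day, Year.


ISO 2004-10-03 parses as year=2004, month=10, day=03
Month 10 -> October

October 3, 2004


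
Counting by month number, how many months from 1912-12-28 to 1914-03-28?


From December 1912 to March 1914
2 years * 12 = 24 months, minus 9 months = 15

15 months


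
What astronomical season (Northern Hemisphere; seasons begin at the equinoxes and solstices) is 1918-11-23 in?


Date: November 23
Astronomical Autumn (approx.; exact equinox/solstice day varies by year): September 22 to December 20
November 23 falls within the Autumn window

Autumn


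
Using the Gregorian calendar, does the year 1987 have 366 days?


Gregorian leap year rule: divisible by 4, but not by 100, unless also by 400.
1987 is not divisible by 4 -> not a leap year

No


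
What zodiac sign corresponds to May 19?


Date: May 19
Conventional tropical zodiac dates: Taurus from April 20 onward; Gemini starts May 21
May 19 falls within the Taurus range

Taurus


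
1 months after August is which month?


August is month 8
8 + 1 = 9

September


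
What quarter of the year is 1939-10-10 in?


Month: October (month 10)
Q1: Jan-Mar, Q2: Apr-Jun, Q3: Jul-Sep, Q4: Oct-Dec

Q4


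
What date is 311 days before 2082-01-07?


Start: 2082-01-07, subtract 311 days
Back 7 days from January 7 reaches December 31, 2081 -> 304 left
December 2081 has 31 days -> back to November 30, 2081 -> 273 left
November 2081 has 30 days -> back to October 31, 2081 -> 243 left
October 2081 has 31 days -> back to September 30, 2081 -> 212 left
September 2081 has 30 days -> back to August 31, 2081 -> 182 left
August 2081 has 31 days -> back to July 31, 2081 -> 151 left
July 2081 has 31 days -> back to June 30, 2081 -> 120 left
June 2081 has 30 days -> back to May 31, 2081 -> 90 left
May 2081 has 31 days -> back to April 30, 2081 -> 59 left
April 2081 has 30 days -> back to March 31, 2081 -> 29 left
March 2081: 31 - 29 = 2 -> lands on March 2

Result: 2081-03-02


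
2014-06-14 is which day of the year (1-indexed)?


Date: June 14, 2014
Days in months 1 through 5: 151
Plus 14 days in June

Day of year: 165


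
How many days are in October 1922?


October 1922

31 days


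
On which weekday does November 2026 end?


November 2026 has 30 days
Anchor: Jan 1, 2026. With p = 2026 - 1 = 2025: (p + p//4 - p//100 + p//400) mod 7 = (2025 + 506 - 20 + 5) mod 7 = 2516 mod 7 = 3 -> Thursday (Mon=0 ... Sun=6)
Days before November (Jan-Oct): 304; November 1 index = (3 + 304) mod 7 = 6 -> Sunday
Last day offset: 30 - 1 = 29 days
Weekday index = (6 + 29) mod 7 = 0

Monday, November 30


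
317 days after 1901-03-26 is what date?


Start: 1901-03-26, add 317 days
March 1901 has 31 days: 31 - 26 = 5 days to March 31 -> 312 left
April 1901 has 30 days -> 282 left
May 1901 has 31 days -> 251 left
June 1901 has 30 days -> 221 left
July 1901 has 31 days -> 190 left
August 1901 has 31 days -> 159 left
September 1901 has 30 days -> 129 left
October 1901 has 31 days -> 98 left
November 1901 has 30 days -> 68 left
December 1901 has 31 days -> 37 left
January 1902 has 31 days -> 6 left
February 1902: 6 <= 28 -> lands on February 6

Result: 1902-02-06


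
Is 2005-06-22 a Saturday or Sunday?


Anchor: Jan 1, 2005. With p = 2005 - 1 = 2004: (p + p//4 - p//100 + p//400) mod 7 = (2004 + 501 - 20 + 5) mod 7 = 2490 mod 7 = 5 -> Saturday (Mon=0 ... Sun=6)
Day of year: 173; offset = 172
Weekday index = (5 + 172) mod 7 = 2 -> Wednesday
Weekend days: Saturday, Sunday

No


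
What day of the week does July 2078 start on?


Target: July 1, 2078
Anchor: Jan 1, 2078. With p = 2078 - 1 = 2077: (p + p//4 - p//100 + p//400) mod 7 = (2077 + 519 - 20 + 5) mod 7 = 2581 mod 7 = 5 -> Saturday (Mon=0 ... Sun=6)
Days before July (Jan-Jun): 181 days
Weekday index = (5 + 181) mod 7 = 4

Friday


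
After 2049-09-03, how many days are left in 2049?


Day of year: 246 of 365
Remaining = 365 - 246

119 days


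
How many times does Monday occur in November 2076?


November 2076 has 30 days
Anchor: Jan 1, 2076. With p = 2076 - 1 = 2075: (p + p//4 - p//100 + p//400) mod 7 = (2075 + 518 - 20 + 5) mod 7 = 2578 mod 7 = 2 -> Wednesday (Mon=0 ... Sun=6)
Days before November (Jan-Oct): 305; November 1 index = (2 + 305) mod 7 = 6 -> Sunday
First Monday is November 2
Mondays: 2, 9, 16, 23, 30

5 Mondays


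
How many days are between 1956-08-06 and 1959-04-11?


From 1956-08-06 to 1959-04-11
1956-08-06: days before August = 31 + 29 + 31 + 30 + 31 + 30 + 31 = 213 (1956 is a leap year); day of year = 213 + 6 = 219
1959-04-11: days before April = 31 + 28 + 31 = 90 (1959 is not a leap year); day of year = 90 + 11 = 101
Rest of 1956: 366 - 219 = 147
Full years 1957 (365), 1958 (365): 730
Total = 147 + 730 + 101 = 978

978 days


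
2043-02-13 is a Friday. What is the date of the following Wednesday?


Current: Friday
Target: Wednesday
Days ahead: 5

Next Wednesday: 2043-02-18


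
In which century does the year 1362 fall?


Century = (year - 1) // 100 + 1
= (1362 - 1) // 100 + 1
= 1361 // 100 + 1
= 13 + 1

14th century


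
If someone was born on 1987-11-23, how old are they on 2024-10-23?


Birth: 1987-11-23
Reference: 2024-10-23
Year difference: 2024 - 1987 = 37
Birthday not yet reached in 2024, subtract 1

36 years old


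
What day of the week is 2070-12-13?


Date: December 13, 2070
Anchor: Jan 1, 2070. With p = 2070 - 1 = 2069: (p + p//4 - p//100 + p//400) mod 7 = (2069 + 517 - 20 + 5) mod 7 = 2571 mod 7 = 2 -> Wednesday (Mon=0 ... Sun=6)
Days before December (Jan-Nov): 334; offset = 334 + 13 - 1 = 346
Weekday index = (2 + 346) mod 7 = 5

Day of the week: Saturday


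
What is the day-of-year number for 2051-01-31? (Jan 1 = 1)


Date: January 31, 2051
No months before January
Plus 31 days in January

Day of year: 31


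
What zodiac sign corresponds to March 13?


Date: March 13
Conventional tropical zodiac dates: Pisces from February 19 onward; Aries starts March 21
March 13 falls within the Pisces range

Pisces


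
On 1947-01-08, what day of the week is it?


Date: January 8, 1947
Anchor: Jan 1, 1947. With p = 1947 - 1 = 1946: (p + p//4 - p//100 + p//400) mod 7 = (1946 + 486 - 19 + 4) mod 7 = 2417 mod 7 = 2 -> Wednesday (Mon=0 ... Sun=6)
Days into year = 8 - 1 = 7
Weekday index = (2 + 7) mod 7 = 2

Day of the week: Wednesday


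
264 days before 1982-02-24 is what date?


Start: 1982-02-24, subtract 264 days
Back 24 days from February 24 reaches January 31, 1982 -> 240 left
January 1982 has 31 days -> back to December 31, 1981 -> 209 left
December 1981 has 31 days -> back to November 30, 1981 -> 178 left
November 1981 has 30 days -> back to October 31, 1981 -> 148 left
October 1981 has 31 days -> back to September 30, 1981 -> 117 left
September 1981 has 30 days -> back to August 31, 1981 -> 87 left
August 1981 has 31 days -> back to July 31, 1981 -> 56 left
July 1981 has 31 days -> back to June 30, 1981 -> 25 left
June 1981: 30 - 25 = 5 -> lands on June 5

Result: 1981-06-05


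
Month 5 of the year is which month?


Month 5 of 12

May


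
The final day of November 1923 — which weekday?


November 1923 has 30 days
Anchor: Jan 1, 1923. With p = 1923 - 1 = 1922: (p + p//4 - p//100 + p//400) mod 7 = (1922 + 480 - 19 + 4) mod 7 = 2387 mod 7 = 0 -> Monday (Mon=0 ... Sun=6)
Days before November (Jan-Oct): 304; November 1 index = (0 + 304) mod 7 = 3 -> Thursday
Last day offset: 30 - 1 = 29 days
Weekday index = (3 + 29) mod 7 = 4

Friday, November 30


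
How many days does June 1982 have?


June 1982

30 days


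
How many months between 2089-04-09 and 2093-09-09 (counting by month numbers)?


From April 2089 to September 2093
4 years * 12 = 48 months, plus 5 months = 53

53 months


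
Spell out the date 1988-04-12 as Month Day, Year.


ISO 1988-04-12 parses as year=1988, month=04, day=12
Month 4 -> April

April 12, 1988


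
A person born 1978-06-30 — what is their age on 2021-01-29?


Birth: 1978-06-30
Reference: 2021-01-29
Year difference: 2021 - 1978 = 43
Birthday not yet reached in 2021, subtract 1

42 years old


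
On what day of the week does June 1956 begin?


Target: June 1, 1956
Anchor: Jan 1, 1956. With p = 1956 - 1 = 1955: (p + p//4 - p//100 + p//400) mod 7 = (1955 + 488 - 19 + 4) mod 7 = 2428 mod 7 = 6 -> Sunday (Mon=0 ... Sun=6)
Days before June (Jan-May): 152 days
Weekday index = (6 + 152) mod 7 = 4

Friday


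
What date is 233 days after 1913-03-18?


Start: 1913-03-18, add 233 days
March 1913 has 31 days: 31 - 18 = 13 days to March 31 -> 220 left
April 1913 has 30 days -> 190 left
May 1913 has 31 days -> 159 left
June 1913 has 30 days -> 129 left
July 1913 has 31 days -> 98 left
August 1913 has 31 days -> 67 left
September 1913 has 30 days -> 37 left
October 1913 has 31 days -> 6 left
November 1913: 6 <= 30 -> lands on November 6

Result: 1913-11-06


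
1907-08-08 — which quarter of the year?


Month: August (month 8)
Q1: Jan-Mar, Q2: Apr-Jun, Q3: Jul-Sep, Q4: Oct-Dec

Q3


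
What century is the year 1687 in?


Century = (year - 1) // 100 + 1
= (1687 - 1) // 100 + 1
= 1686 // 100 + 1
= 16 + 1

17th century


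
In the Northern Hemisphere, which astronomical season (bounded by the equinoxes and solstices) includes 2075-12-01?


Date: December 1
Astronomical Autumn (approx.; exact equinox/solstice day varies by year): September 22 to December 20
December 1 falls within the Autumn window

Autumn


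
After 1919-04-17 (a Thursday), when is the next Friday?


Current: Thursday
Target: Friday
Days ahead: 1

Next Friday: 1919-04-18


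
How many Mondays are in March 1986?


March 1986 has 31 days
Anchor: Jan 1, 1986. With p = 1986 - 1 = 1985: (p + p//4 - p//100 + p//400) mod 7 = (1985 + 496 - 19 + 4) mod 7 = 2466 mod 7 = 2 -> Wednesday (Mon=0 ... Sun=6)
Days before March (Jan-Feb): 59; March 1 index = (2 + 59) mod 7 = 5 -> Saturday
First Monday is March 3
Mondays: 3, 10, 17, 24, 31

5 Mondays


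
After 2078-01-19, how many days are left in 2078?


Day of year: 19 of 365
Remaining = 365 - 19

346 days


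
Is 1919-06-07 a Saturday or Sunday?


Anchor: Jan 1, 1919. With p = 1919 - 1 = 1918: (p + p//4 - p//100 + p//400) mod 7 = (1918 + 479 - 19 + 4) mod 7 = 2382 mod 7 = 2 -> Wednesday (Mon=0 ... Sun=6)
Day of year: 158; offset = 157
Weekday index = (2 + 157) mod 7 = 5 -> Saturday
Weekend days: Saturday, Sunday

Yes


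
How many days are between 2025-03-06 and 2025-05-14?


From 2025-03-06 to 2025-05-14
2025-03-06: days before March = 31 + 28 = 59 (2025 is not a leap year); day of year = 59 + 6 = 65
2025-05-14: days before May = 31 + 28 + 31 + 30 = 120 (2025 is not a leap year); day of year = 120 + 14 = 134
Same year: 134 - 65 = 69

69 days


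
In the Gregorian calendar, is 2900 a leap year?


Gregorian leap year rule: divisible by 4, but not by 100, unless also by 400.
2900 is divisible by 100 but not 400 -> not a leap year

No


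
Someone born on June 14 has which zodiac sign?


Date: June 14
Conventional tropical zodiac dates: Gemini from May 21 onward; Cancer starts June 21
June 14 falls within the Gemini range

Gemini


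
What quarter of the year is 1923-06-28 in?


Month: June (month 6)
Q1: Jan-Mar, Q2: Apr-Jun, Q3: Jul-Sep, Q4: Oct-Dec

Q2


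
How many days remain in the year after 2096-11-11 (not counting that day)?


Day of year: 316 of 366
Remaining = 366 - 316

50 days


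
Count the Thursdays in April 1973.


April 1973 has 30 days
Anchor: Jan 1, 1973. With p = 1973 - 1 = 1972: (p + p//4 - p//100 + p//400) mod 7 = (1972 + 493 - 19 + 4) mod 7 = 2450 mod 7 = 0 -> Monday (Mon=0 ... Sun=6)
Days before April (Jan-Mar): 90; April 1 index = (0 + 90) mod 7 = 6 -> Sunday
First Thursday is April 5
Thursdays: 5, 12, 19, 26

4 Thursdays


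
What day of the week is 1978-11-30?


Date: November 30, 1978
Anchor: Jan 1, 1978. With p = 1978 - 1 = 1977: (p + p//4 - p//100 + p//400) mod 7 = (1977 + 494 - 19 + 4) mod 7 = 2456 mod 7 = 6 -> Sunday (Mon=0 ... Sun=6)
Days before November (Jan-Oct): 304; offset = 304 + 30 - 1 = 333
Weekday index = (6 + 333) mod 7 = 3

Day of the week: Thursday


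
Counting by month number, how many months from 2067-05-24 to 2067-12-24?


From May 2067 to December 2067
0 years * 12 = 0 months, plus 7 months = 7

7 months


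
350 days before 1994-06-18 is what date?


Start: 1994-06-18, subtract 350 days
Back 18 days from June 18 reaches May 31, 1994 -> 332 left
May 1994 has 31 days -> back to April 30, 1994 -> 301 left
April 1994 has 30 days -> back to March 31, 1994 -> 271 left
March 1994 has 31 days -> back to February 28, 1994 -> 240 left
February 1994 has 28 days -> back to January 31, 1994 -> 212 left
January 1994 has 31 days -> back to December 31, 1993 -> 181 left
December 1993 has 31 days -> back to November 30, 1993 -> 150 left
November 1993 has 30 days -> back to October 31, 1993 -> 120 left
October 1993 has 31 days -> back to September 30, 1993 -> 89 left
September 1993 has 30 days -> back to August 31, 1993 -> 59 left
August 1993 has 31 days -> back to July 31, 1993 -> 28 left
July 1993: 31 - 28 = 3 -> lands on July 3

Result: 1993-07-03
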